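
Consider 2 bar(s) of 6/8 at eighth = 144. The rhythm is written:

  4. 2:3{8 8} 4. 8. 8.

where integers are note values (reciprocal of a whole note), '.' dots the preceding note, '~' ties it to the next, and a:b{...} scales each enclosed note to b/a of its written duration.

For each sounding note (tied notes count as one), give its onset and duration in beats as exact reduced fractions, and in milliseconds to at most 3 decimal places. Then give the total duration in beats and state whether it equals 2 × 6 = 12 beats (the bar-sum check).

1) 0.0ms=0b +1250.0ms=3b
2) 1250.0ms=3b +625.0ms=3/2b
3) 1875.0ms=9/2b +625.0ms=3/2b
4) 2500.0ms=6b +1250.0ms=3b
5) 3750.0ms=9b +625.0ms=3/2b
6) 4375.0ms=21/2b +625.0ms=3/2b
Σ=12b of 12 (144bpm 6/8) — PASS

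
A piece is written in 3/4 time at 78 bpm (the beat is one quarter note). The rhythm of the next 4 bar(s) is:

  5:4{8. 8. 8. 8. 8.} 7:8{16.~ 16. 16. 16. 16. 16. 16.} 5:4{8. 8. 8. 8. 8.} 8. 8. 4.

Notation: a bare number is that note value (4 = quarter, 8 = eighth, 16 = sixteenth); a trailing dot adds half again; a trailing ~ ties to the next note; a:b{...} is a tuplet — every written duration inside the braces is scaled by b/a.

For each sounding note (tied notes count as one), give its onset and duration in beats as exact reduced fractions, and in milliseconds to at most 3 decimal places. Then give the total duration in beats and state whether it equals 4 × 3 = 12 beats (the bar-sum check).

1) 0.0ms=0b +461.538ms=3/5b
2) 461.538ms=3/5b +461.538ms=3/5b
3) 923.077ms=6/5b +461.538ms=3/5b
4) 1384.615ms=9/5b +461.538ms=3/5b
5) 1846.154ms=12/5b +461.538ms=3/5b
6) 2307.692ms=3b +659.341ms=6/7b
7) 2967.033ms=27/7b +329.67ms=3/7b
8) 3296.703ms=30/7b +329.67ms=3/7b
9) 3626.374ms=33/7b +329.67ms=3/7b
10) 3956.044ms=36/7b +329.67ms=3/7b
11) 4285.714ms=39/7b +329.67ms=3/7b
12) 4615.385ms=6b +461.538ms=3/5b
13) 5076.923ms=33/5b +461.538ms=3/5b
14) 5538.462ms=36/5b +461.538ms=3/5b
15) 6000.0ms=39/5b +461.538ms=3/5b
16) 6461.538ms=42/5b +461.538ms=3/5b
17) 6923.077ms=9b +576.923ms=3/4b
18) 7500.0ms=39/4b +576.923ms=3/4b
19) 8076.923ms=21/2b +1153.846ms=3/2b
Σ=12b of 12 (78bpm 3/4) — PASS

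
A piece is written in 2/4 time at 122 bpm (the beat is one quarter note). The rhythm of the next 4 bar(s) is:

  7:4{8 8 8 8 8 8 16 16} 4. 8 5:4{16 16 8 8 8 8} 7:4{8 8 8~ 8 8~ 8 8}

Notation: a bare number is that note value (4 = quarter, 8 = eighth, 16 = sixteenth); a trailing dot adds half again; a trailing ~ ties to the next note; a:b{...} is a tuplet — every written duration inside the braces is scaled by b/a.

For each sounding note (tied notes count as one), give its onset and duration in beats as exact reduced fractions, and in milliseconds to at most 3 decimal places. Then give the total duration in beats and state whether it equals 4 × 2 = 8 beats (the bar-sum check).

1) 0.0ms=0b +140.515ms=2/7b
2) 140.515ms=2/7b +140.515ms=2/7b
3) 281.03ms=4/7b +140.515ms=2/7b
4) 421.546ms=6/7b +140.515ms=2/7b
5) 562.061ms=8/7b +140.515ms=2/7b
6) 702.576ms=10/7b +140.515ms=2/7b
7) 843.091ms=12/7b +70.258ms=1/7b
8) 913.349ms=13/7b +70.258ms=1/7b
9) 983.607ms=2b +737.705ms=3/2b
10) 1721.311ms=7/2b +245.902ms=1/2b
11) 1967.213ms=4b +98.361ms=1/5b
12) 2065.574ms=21/5b +98.361ms=1/5b
13) 2163.934ms=22/5b +196.721ms=2/5b
14) 2360.656ms=24/5b +196.721ms=2/5b
15) 2557.377ms=26/5b +196.721ms=2/5b
16) 2754.098ms=28/5b +196.721ms=2/5b
17) 2950.82ms=6b +140.515ms=2/7b
18) 3091.335ms=44/7b +140.515ms=2/7b
19) 3231.85ms=46/7b +281.03ms=4/7b
20) 3512.881ms=50/7b +281.03ms=4/7b
21) 3793.911ms=54/7b +140.515ms=2/7b
Σ=8b of 8 (122bpm 2/4) — PASS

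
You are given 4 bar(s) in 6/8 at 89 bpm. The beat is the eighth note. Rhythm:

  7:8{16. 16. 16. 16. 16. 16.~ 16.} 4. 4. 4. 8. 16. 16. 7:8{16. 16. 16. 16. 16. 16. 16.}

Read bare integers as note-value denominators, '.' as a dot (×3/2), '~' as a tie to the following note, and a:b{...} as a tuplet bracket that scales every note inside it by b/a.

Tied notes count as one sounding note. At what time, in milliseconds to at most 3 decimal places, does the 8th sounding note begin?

note 8 onset = 9b = 6067.416ms

1. 0.0ms @ 0 + 577.849ms (6/7)
2. 577.849ms @ 6/7 + 577.849ms (6/7)
3. 1155.698ms @ 12/7 + 577.849ms (6/7)
4. 1733.547ms @ 18/7 + 577.849ms (6/7)
5. 2311.396ms @ 24/7 + 577.849ms (6/7)
6. 2889.246ms @ 30/7 + 1155.698ms (12/7)
7. 4044.944ms @ 6 + 2022.472ms (3)
8. 6067.416ms @ 9 + 2022.472ms (3)
9. 8089.888ms @ 12 + 2022.472ms (3)
10. 10112.36ms @ 15 + 1011.236ms (3/2)
11. 11123.596ms @ 33/2 + 505.618ms (3/4)
12. 11629.213ms @ 69/4 + 505.618ms (3/4)
13. 12134.831ms @ 18 + 577.849ms (6/7)
14. 12712.681ms @ 132/7 + 577.849ms (6/7)
15. 13290.53ms @ 138/7 + 577.849ms (6/7)
16. 13868.379ms @ 144/7 + 577.849ms (6/7)
17. 14446.228ms @ 150/7 + 577.849ms (6/7)
18. 15024.077ms @ 156/7 + 577.849ms (6/7)
19. 15601.926ms @ 162/7 + 577.849ms (6/7)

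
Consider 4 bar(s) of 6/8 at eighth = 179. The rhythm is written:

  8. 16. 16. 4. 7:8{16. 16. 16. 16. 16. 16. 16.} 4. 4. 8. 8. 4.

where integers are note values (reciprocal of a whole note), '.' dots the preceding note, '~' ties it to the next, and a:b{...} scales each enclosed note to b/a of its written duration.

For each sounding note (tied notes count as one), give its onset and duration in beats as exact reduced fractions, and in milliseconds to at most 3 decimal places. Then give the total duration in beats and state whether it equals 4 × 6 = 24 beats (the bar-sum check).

1) 0.0ms=0b +502.793ms=3/2b
2) 502.793ms=3/2b +251.397ms=3/4b
3) 754.19ms=9/4b +251.397ms=3/4b
4) 1005.587ms=3b +1005.587ms=3b
5) 2011.173ms=6b +287.31ms=6/7b
6) 2298.484ms=48/7b +287.31ms=6/7b
7) 2585.794ms=54/7b +287.31ms=6/7b
8) 2873.105ms=60/7b +287.31ms=6/7b
9) 3160.415ms=66/7b +287.31ms=6/7b
10) 3447.725ms=72/7b +287.31ms=6/7b
11) 3735.036ms=78/7b +287.31ms=6/7b
12) 4022.346ms=12b +1005.587ms=3b
13) 5027.933ms=15b +1005.587ms=3b
14) 6033.52ms=18b +502.793ms=3/2b
15) 6536.313ms=39/2b +502.793ms=3/2b
16) 7039.106ms=21b +1005.587ms=3b
Σ=24b of 24 (179bpm 6/8) — PASS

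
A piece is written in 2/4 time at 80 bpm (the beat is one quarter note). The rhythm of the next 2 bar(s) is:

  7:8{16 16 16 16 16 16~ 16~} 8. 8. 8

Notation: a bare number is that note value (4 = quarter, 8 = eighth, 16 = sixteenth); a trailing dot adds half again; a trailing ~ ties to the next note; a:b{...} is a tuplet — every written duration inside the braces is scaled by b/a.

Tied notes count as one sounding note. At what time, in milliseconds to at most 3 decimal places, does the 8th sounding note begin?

1. 0.0ms @ 0 + 214.286ms (2/7)
2. 214.286ms @ 2/7 + 214.286ms (2/7)
3. 428.571ms @ 4/7 + 214.286ms (2/7)
4. 642.857ms @ 6/7 + 214.286ms (2/7)
5. 857.143ms @ 8/7 + 214.286ms (2/7)
6. 1071.429ms @ 10/7 + 991.071ms (37/28)
7. 2062.5ms @ 11/4 + 562.5ms (3/4)
8. 2625.0ms @ 7/2 + 375.0ms (1/2)

note 8 onset = 7/2b = 2625.0ms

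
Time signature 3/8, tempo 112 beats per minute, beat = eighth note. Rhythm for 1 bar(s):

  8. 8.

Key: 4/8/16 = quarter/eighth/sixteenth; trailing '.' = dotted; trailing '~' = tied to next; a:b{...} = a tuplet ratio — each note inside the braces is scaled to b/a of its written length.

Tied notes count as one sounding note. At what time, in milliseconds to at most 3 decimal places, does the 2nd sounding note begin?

1. 0.0ms @ 0 + 803.571ms (3/2)
2. 803.571ms @ 3/2 + 803.571ms (3/2)

note 2 onset = 3/2b = 803.571ms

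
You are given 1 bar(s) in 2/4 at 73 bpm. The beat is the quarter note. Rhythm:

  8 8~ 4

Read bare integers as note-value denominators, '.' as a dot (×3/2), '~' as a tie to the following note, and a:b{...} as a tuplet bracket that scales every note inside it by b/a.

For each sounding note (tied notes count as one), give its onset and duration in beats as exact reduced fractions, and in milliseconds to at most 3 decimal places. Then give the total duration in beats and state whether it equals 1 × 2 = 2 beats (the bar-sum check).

1) 0.0ms=0b +410.959ms=1/2b
2) 410.959ms=1/2b +1232.877ms=3/2b
Σ=2b of 2 (73bpm 2/4) — PASS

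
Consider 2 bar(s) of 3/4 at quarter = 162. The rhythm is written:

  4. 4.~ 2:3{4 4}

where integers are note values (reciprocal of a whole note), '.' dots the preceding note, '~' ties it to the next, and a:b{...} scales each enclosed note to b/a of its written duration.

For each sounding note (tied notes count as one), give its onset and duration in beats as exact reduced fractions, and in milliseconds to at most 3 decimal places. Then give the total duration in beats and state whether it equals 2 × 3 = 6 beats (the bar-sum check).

1) 0.0ms=0b +555.556ms=3/2b
2) 555.556ms=3/2b +1111.111ms=3b
3) 1666.667ms=9/2b +555.556ms=3/2b
Σ=6b of 6 (162bpm 3/4) — PASS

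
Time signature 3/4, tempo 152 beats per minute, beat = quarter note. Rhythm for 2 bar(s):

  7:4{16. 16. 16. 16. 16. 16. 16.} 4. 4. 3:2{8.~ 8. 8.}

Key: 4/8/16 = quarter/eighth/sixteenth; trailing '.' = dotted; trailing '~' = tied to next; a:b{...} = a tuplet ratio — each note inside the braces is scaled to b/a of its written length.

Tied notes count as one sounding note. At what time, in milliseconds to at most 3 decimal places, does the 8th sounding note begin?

note 8 onset = 3/2b = 592.105ms

1. 0.0ms @ 0 + 84.586ms (3/14)
2. 84.586ms @ 3/14 + 84.586ms (3/14)
3. 169.173ms @ 3/7 + 84.586ms (3/14)
4. 253.759ms @ 9/14 + 84.586ms (3/14)
5. 338.346ms @ 6/7 + 84.586ms (3/14)
6. 422.932ms @ 15/14 + 84.586ms (3/14)
7. 507.519ms @ 9/7 + 84.586ms (3/14)
8. 592.105ms @ 3/2 + 592.105ms (3/2)
9. 1184.211ms @ 3 + 592.105ms (3/2)
10. 1776.316ms @ 9/2 + 394.737ms (1)
11. 2171.053ms @ 11/2 + 197.368ms (1/2)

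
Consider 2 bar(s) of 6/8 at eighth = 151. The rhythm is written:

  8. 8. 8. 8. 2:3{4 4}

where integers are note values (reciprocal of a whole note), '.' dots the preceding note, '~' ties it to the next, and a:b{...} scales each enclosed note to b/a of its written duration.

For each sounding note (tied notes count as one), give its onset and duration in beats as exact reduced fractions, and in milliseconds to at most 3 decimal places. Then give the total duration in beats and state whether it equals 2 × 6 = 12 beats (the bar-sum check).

1) 0.0ms=0b +596.026ms=3/2b
2) 596.026ms=3/2b +596.026ms=3/2b
3) 1192.053ms=3b +596.026ms=3/2b
4) 1788.079ms=9/2b +596.026ms=3/2b
5) 2384.106ms=6b +1192.053ms=3b
6) 3576.159ms=9b +1192.053ms=3b
Σ=12b of 12 (151bpm 6/8) — PASS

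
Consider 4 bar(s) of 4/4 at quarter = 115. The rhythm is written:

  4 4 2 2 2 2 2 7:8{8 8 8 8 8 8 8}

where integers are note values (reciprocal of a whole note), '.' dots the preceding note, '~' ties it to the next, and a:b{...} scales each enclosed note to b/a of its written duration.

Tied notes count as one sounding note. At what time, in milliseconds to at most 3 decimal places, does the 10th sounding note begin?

1. 0.0ms @ 0 + 521.739ms (1)
2. 521.739ms @ 1 + 521.739ms (1)
3. 1043.478ms @ 2 + 1043.478ms (2)
4. 2086.957ms @ 4 + 1043.478ms (2)
5. 3130.435ms @ 6 + 1043.478ms (2)
6. 4173.913ms @ 8 + 1043.478ms (2)
7. 5217.391ms @ 10 + 1043.478ms (2)
8. 6260.87ms @ 12 + 298.137ms (4/7)
9. 6559.006ms @ 88/7 + 298.137ms (4/7)
10. 6857.143ms @ 92/7 + 298.137ms (4/7)
11. 7155.28ms @ 96/7 + 298.137ms (4/7)
12. 7453.416ms @ 100/7 + 298.137ms (4/7)
13. 7751.553ms @ 104/7 + 298.137ms (4/7)
14. 8049.689ms @ 108/7 + 298.137ms (4/7)

note 10 onset = 92/7b = 6857.143ms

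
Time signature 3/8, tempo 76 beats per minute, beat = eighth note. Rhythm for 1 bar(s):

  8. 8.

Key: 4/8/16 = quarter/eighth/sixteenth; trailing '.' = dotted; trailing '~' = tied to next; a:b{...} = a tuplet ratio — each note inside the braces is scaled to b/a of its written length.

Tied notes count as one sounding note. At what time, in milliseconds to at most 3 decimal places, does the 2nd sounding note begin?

note 2 onset = 3/2b = 1184.211ms

1. 0.0ms @ 0 + 1184.211ms (3/2)
2. 1184.211ms @ 3/2 + 1184.211ms (3/2)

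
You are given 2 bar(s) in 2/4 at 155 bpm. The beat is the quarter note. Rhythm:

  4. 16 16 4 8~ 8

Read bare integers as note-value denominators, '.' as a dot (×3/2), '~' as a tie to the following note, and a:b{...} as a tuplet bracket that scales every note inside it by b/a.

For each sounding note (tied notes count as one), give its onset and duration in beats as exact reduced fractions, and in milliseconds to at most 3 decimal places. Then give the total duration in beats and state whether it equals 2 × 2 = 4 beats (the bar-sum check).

1) 0.0ms=0b +580.645ms=3/2b
2) 580.645ms=3/2b +96.774ms=1/4b
3) 677.419ms=7/4b +96.774ms=1/4b
4) 774.194ms=2b +387.097ms=1b
5) 1161.29ms=3b +387.097ms=1b
Σ=4b of 4 (155bpm 2/4) — PASS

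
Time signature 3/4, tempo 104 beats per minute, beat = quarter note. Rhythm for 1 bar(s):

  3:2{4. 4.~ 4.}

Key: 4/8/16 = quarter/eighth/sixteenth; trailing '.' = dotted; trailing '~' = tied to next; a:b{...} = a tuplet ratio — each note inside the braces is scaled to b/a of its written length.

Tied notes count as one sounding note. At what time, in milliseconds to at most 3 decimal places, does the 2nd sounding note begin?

1. 0.0ms @ 0 + 576.923ms (1)
2. 576.923ms @ 1 + 1153.846ms (2)

note 2 onset = 1b = 576.923ms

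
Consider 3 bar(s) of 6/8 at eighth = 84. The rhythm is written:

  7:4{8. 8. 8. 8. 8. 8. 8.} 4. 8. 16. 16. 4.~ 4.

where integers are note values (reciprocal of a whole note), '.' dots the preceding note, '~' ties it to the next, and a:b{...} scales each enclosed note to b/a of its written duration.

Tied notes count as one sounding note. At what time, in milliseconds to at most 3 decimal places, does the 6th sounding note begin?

note 6 onset = 30/7b = 3061.224ms

1. 0.0ms @ 0 + 612.245ms (6/7)
2. 612.245ms @ 6/7 + 612.245ms (6/7)
3. 1224.49ms @ 12/7 + 612.245ms (6/7)
4. 1836.735ms @ 18/7 + 612.245ms (6/7)
5. 2448.98ms @ 24/7 + 612.245ms (6/7)
6. 3061.224ms @ 30/7 + 612.245ms (6/7)
7. 3673.469ms @ 36/7 + 612.245ms (6/7)
8. 4285.714ms @ 6 + 2142.857ms (3)
9. 6428.571ms @ 9 + 1071.429ms (3/2)
10. 7500.0ms @ 21/2 + 535.714ms (3/4)
11. 8035.714ms @ 45/4 + 535.714ms (3/4)
12. 8571.429ms @ 12 + 4285.714ms (6)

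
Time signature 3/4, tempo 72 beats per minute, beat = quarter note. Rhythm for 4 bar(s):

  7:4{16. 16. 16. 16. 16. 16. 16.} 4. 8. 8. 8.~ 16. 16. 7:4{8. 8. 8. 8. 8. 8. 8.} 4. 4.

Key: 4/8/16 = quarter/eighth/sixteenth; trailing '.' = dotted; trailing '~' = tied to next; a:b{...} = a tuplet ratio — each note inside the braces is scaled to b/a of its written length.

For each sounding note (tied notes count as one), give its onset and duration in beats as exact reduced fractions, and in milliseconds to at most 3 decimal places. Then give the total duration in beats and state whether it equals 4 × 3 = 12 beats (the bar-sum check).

1) 0.0ms=0b +178.571ms=3/14b
2) 178.571ms=3/14b +178.571ms=3/14b
3) 357.143ms=3/7b +178.571ms=3/14b
4) 535.714ms=9/14b +178.571ms=3/14b
5) 714.286ms=6/7b +178.571ms=3/14b
6) 892.857ms=15/14b +178.571ms=3/14b
7) 1071.429ms=9/7b +178.571ms=3/14b
8) 1250.0ms=3/2b +1250.0ms=3/2b
9) 2500.0ms=3b +625.0ms=3/4b
10) 3125.0ms=15/4b +625.0ms=3/4b
11) 3750.0ms=9/2b +937.5ms=9/8b
12) 4687.5ms=45/8b +312.5ms=3/8b
13) 5000.0ms=6b +357.143ms=3/7b
14) 5357.143ms=45/7b +357.143ms=3/7b
15) 5714.286ms=48/7b +357.143ms=3/7b
16) 6071.429ms=51/7b +357.143ms=3/7b
17) 6428.571ms=54/7b +357.143ms=3/7b
18) 6785.714ms=57/7b +357.143ms=3/7b
19) 7142.857ms=60/7b +357.143ms=3/7b
20) 7500.0ms=9b +1250.0ms=3/2b
21) 8750.0ms=21/2b +1250.0ms=3/2b
Σ=12b of 12 (72bpm 3/4) — PASS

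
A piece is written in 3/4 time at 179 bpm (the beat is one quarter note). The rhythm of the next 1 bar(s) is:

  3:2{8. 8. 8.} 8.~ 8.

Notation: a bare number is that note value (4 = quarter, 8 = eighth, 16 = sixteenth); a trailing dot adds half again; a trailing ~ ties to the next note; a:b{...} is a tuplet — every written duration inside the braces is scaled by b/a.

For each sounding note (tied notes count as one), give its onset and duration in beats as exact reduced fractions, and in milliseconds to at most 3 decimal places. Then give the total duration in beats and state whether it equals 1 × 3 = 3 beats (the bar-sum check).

1) 0.0ms=0b +167.598ms=1/2b
2) 167.598ms=1/2b +167.598ms=1/2b
3) 335.196ms=1b +167.598ms=1/2b
4) 502.793ms=3/2b +502.793ms=3/2b
Σ=3b of 3 (179bpm 3/4) — PASS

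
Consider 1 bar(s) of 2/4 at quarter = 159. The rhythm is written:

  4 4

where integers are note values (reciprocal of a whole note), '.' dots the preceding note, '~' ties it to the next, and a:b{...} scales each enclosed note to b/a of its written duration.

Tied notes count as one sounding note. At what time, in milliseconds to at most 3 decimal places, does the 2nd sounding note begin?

1. 0.0ms @ 0 + 377.358ms (1)
2. 377.358ms @ 1 + 377.358ms (1)

note 2 onset = 1b = 377.358ms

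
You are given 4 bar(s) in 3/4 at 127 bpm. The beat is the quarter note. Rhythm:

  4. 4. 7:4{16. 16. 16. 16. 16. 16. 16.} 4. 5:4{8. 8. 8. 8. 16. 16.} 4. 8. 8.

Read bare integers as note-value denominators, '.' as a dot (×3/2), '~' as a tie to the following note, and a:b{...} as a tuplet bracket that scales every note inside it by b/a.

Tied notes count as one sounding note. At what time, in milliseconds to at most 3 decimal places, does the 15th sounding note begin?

1. 0.0ms @ 0 + 708.661ms (3/2)
2. 708.661ms @ 3/2 + 708.661ms (3/2)
3. 1417.323ms @ 3 + 101.237ms (3/14)
4. 1518.56ms @ 45/14 + 101.237ms (3/14)
5. 1619.798ms @ 24/7 + 101.237ms (3/14)
6. 1721.035ms @ 51/14 + 101.237ms (3/14)
7. 1822.272ms @ 27/7 + 101.237ms (3/14)
8. 1923.51ms @ 57/14 + 101.237ms (3/14)
9. 2024.747ms @ 30/7 + 101.237ms (3/14)
10. 2125.984ms @ 9/2 + 708.661ms (3/2)
11. 2834.646ms @ 6 + 283.465ms (3/5)
12. 3118.11ms @ 33/5 + 283.465ms (3/5)
13. 3401.575ms @ 36/5 + 283.465ms (3/5)
14. 3685.039ms @ 39/5 + 283.465ms (3/5)
15. 3968.504ms @ 42/5 + 141.732ms (3/10)
16. 4110.236ms @ 87/10 + 141.732ms (3/10)
17. 4251.969ms @ 9 + 708.661ms (3/2)
18. 4960.63ms @ 21/2 + 354.331ms (3/4)
19. 5314.961ms @ 45/4 + 354.331ms (3/4)

note 15 onset = 42/5b = 3968.504ms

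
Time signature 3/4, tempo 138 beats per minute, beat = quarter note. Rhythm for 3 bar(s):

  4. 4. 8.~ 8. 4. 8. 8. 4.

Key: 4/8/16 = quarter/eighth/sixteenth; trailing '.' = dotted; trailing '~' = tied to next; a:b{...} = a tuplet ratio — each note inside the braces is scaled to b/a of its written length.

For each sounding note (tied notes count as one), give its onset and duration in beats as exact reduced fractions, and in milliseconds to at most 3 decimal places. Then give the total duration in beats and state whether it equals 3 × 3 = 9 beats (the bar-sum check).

1) 0.0ms=0b +652.174ms=3/2b
2) 652.174ms=3/2b +652.174ms=3/2b
3) 1304.348ms=3b +652.174ms=3/2b
4) 1956.522ms=9/2b +652.174ms=3/2b
5) 2608.696ms=6b +326.087ms=3/4b
6) 2934.783ms=27/4b +326.087ms=3/4b
7) 3260.87ms=15/2b +652.174ms=3/2b
Σ=9b of 9 (138bpm 3/4) — PASS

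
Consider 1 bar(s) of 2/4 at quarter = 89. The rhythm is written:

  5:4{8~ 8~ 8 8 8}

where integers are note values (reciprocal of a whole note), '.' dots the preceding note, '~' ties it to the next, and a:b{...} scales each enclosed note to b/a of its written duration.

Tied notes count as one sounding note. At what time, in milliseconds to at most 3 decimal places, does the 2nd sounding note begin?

note 2 onset = 6/5b = 808.989ms

1. 0.0ms @ 0 + 808.989ms (6/5)
2. 808.989ms @ 6/5 + 269.663ms (2/5)
3. 1078.652ms @ 8/5 + 269.663ms (2/5)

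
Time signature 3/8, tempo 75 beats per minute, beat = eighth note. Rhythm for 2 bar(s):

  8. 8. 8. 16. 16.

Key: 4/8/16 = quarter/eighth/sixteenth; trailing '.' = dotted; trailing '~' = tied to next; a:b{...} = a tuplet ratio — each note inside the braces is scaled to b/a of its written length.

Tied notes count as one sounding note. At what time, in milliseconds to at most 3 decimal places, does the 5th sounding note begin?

note 5 onset = 21/4b = 4200.0ms

1. 0.0ms @ 0 + 1200.0ms (3/2)
2. 1200.0ms @ 3/2 + 1200.0ms (3/2)
3. 2400.0ms @ 3 + 1200.0ms (3/2)
4. 3600.0ms @ 9/2 + 600.0ms (3/4)
5. 4200.0ms @ 21/4 + 600.0ms (3/4)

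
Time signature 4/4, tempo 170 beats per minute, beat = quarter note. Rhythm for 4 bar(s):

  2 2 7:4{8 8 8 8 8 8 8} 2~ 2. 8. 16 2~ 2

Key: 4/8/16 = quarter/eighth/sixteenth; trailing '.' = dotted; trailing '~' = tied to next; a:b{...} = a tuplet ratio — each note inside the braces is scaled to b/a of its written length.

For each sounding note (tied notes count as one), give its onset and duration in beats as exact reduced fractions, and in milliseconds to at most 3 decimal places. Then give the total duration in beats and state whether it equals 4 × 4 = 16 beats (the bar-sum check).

1) 0.0ms=0b +705.882ms=2b
2) 705.882ms=2b +705.882ms=2b
3) 1411.765ms=4b +100.84ms=2/7b
4) 1512.605ms=30/7b +100.84ms=2/7b
5) 1613.445ms=32/7b +100.84ms=2/7b
6) 1714.286ms=34/7b +100.84ms=2/7b
7) 1815.126ms=36/7b +100.84ms=2/7b
8) 1915.966ms=38/7b +100.84ms=2/7b
9) 2016.807ms=40/7b +100.84ms=2/7b
10) 2117.647ms=6b +1764.706ms=5b
11) 3882.353ms=11b +264.706ms=3/4b
12) 4147.059ms=47/4b +88.235ms=1/4b
13) 4235.294ms=12b +1411.765ms=4b
Σ=16b of 16 (170bpm 4/4) — PASS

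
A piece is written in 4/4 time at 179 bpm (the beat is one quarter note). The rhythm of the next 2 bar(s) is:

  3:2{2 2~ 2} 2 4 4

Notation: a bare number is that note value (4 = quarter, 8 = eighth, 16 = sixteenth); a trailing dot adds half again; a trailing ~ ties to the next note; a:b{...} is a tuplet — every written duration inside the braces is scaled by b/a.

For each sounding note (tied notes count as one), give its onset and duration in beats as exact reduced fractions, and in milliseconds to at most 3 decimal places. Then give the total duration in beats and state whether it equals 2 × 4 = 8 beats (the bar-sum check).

1) 0.0ms=0b +446.927ms=4/3b
2) 446.927ms=4/3b +893.855ms=8/3b
3) 1340.782ms=4b +670.391ms=2b
4) 2011.173ms=6b +335.196ms=1b
5) 2346.369ms=7b +335.196ms=1b
Σ=8b of 8 (179bpm 4/4) — PASS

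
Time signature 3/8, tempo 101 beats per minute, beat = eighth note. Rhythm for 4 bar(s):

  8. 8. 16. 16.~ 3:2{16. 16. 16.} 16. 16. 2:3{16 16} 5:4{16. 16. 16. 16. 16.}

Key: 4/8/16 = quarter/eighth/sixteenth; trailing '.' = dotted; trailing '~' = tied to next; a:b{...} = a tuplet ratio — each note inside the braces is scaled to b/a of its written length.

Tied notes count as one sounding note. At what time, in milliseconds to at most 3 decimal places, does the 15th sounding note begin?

note 15 onset = 57/5b = 6772.277ms

1. 0.0ms @ 0 + 891.089ms (3/2)
2. 891.089ms @ 3/2 + 891.089ms (3/2)
3. 1782.178ms @ 3 + 445.545ms (3/4)
4. 2227.723ms @ 15/4 + 742.574ms (5/4)
5. 2970.297ms @ 5 + 297.03ms (1/2)
6. 3267.327ms @ 11/2 + 297.03ms (1/2)
7. 3564.356ms @ 6 + 445.545ms (3/4)
8. 4009.901ms @ 27/4 + 445.545ms (3/4)
9. 4455.446ms @ 15/2 + 445.545ms (3/4)
10. 4900.99ms @ 33/4 + 445.545ms (3/4)
11. 5346.535ms @ 9 + 356.436ms (3/5)
12. 5702.97ms @ 48/5 + 356.436ms (3/5)
13. 6059.406ms @ 51/5 + 356.436ms (3/5)
14. 6415.842ms @ 54/5 + 356.436ms (3/5)
15. 6772.277ms @ 57/5 + 356.436ms (3/5)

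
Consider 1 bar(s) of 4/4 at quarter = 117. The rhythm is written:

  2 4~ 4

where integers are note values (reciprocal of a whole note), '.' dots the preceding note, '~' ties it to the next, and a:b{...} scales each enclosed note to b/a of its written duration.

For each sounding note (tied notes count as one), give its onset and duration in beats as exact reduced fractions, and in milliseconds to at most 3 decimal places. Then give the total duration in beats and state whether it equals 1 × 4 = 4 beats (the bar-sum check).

1) 0.0ms=0b +1025.641ms=2b
2) 1025.641ms=2b +1025.641ms=2b
Σ=4b of 4 (117bpm 4/4) — PASS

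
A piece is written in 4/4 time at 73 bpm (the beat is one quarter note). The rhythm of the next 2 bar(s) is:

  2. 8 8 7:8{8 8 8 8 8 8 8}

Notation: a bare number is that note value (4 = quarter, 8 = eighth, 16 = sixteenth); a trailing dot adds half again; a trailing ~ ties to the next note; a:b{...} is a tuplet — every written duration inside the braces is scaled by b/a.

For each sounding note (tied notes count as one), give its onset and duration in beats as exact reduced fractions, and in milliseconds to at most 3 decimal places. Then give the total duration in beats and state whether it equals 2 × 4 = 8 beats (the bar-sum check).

1) 0.0ms=0b +2465.753ms=3b
2) 2465.753ms=3b +410.959ms=1/2b
3) 2876.712ms=7/2b +410.959ms=1/2b
4) 3287.671ms=4b +469.667ms=4/7b
5) 3757.339ms=32/7b +469.667ms=4/7b
6) 4227.006ms=36/7b +469.667ms=4/7b
7) 4696.673ms=40/7b +469.667ms=4/7b
8) 5166.341ms=44/7b +469.667ms=4/7b
9) 5636.008ms=48/7b +469.667ms=4/7b
10) 6105.675ms=52/7b +469.667ms=4/7b
Σ=8b of 8 (73bpm 4/4) — PASS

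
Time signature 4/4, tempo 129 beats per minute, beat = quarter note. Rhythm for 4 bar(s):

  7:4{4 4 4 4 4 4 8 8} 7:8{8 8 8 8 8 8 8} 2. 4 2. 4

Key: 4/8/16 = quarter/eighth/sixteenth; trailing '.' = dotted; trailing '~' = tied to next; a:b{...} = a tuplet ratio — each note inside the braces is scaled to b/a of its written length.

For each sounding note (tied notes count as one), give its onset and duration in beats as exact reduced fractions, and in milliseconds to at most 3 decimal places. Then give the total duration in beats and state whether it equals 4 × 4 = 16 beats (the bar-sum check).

1) 0.0ms=0b +265.781ms=4/7b
2) 265.781ms=4/7b +265.781ms=4/7b
3) 531.561ms=8/7b +265.781ms=4/7b
4) 797.342ms=12/7b +265.781ms=4/7b
5) 1063.123ms=16/7b +265.781ms=4/7b
6) 1328.904ms=20/7b +265.781ms=4/7b
7) 1594.684ms=24/7b +132.89ms=2/7b
8) 1727.575ms=26/7b +132.89ms=2/7b
9) 1860.465ms=4b +265.781ms=4/7b
10) 2126.246ms=32/7b +265.781ms=4/7b
11) 2392.027ms=36/7b +265.781ms=4/7b
12) 2657.807ms=40/7b +265.781ms=4/7b
13) 2923.588ms=44/7b +265.781ms=4/7b
14) 3189.369ms=48/7b +265.781ms=4/7b
15) 3455.15ms=52/7b +265.781ms=4/7b
16) 3720.93ms=8b +1395.349ms=3b
17) 5116.279ms=11b +465.116ms=1b
18) 5581.395ms=12b +1395.349ms=3b
19) 6976.744ms=15b +465.116ms=1b
Σ=16b of 16 (129bpm 4/4) — PASS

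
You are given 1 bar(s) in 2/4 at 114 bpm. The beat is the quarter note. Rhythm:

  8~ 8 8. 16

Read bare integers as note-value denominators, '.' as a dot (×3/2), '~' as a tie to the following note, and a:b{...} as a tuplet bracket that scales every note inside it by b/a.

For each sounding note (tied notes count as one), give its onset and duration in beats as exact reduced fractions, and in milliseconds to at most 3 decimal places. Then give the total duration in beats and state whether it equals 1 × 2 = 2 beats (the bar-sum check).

1) 0.0ms=0b +526.316ms=1b
2) 526.316ms=1b +394.737ms=3/4b
3) 921.053ms=7/4b +131.579ms=1/4b
Σ=2b of 2 (114bpm 2/4) — PASS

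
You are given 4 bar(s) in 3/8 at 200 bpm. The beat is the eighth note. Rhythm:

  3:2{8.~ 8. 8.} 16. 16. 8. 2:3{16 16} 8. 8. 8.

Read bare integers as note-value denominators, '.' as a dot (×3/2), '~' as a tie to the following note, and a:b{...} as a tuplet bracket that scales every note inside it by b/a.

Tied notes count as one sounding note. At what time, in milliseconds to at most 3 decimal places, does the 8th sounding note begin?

note 8 onset = 15/2b = 2250.0ms

1. 0.0ms @ 0 + 600.0ms (2)
2. 600.0ms @ 2 + 300.0ms (1)
3. 900.0ms @ 3 + 225.0ms (3/4)
4. 1125.0ms @ 15/4 + 225.0ms (3/4)
5. 1350.0ms @ 9/2 + 450.0ms (3/2)
6. 1800.0ms @ 6 + 225.0ms (3/4)
7. 2025.0ms @ 27/4 + 225.0ms (3/4)
8. 2250.0ms @ 15/2 + 450.0ms (3/2)
9. 2700.0ms @ 9 + 450.0ms (3/2)
10. 3150.0ms @ 21/2 + 450.0ms (3/2)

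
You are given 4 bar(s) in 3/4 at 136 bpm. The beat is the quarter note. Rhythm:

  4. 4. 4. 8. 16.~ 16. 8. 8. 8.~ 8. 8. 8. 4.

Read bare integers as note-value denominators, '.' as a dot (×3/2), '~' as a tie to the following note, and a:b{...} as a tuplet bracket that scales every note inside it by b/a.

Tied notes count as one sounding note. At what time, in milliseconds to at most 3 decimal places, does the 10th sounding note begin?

note 10 onset = 39/4b = 4301.471ms

1. 0.0ms @ 0 + 661.765ms (3/2)
2. 661.765ms @ 3/2 + 661.765ms (3/2)
3. 1323.529ms @ 3 + 661.765ms (3/2)
4. 1985.294ms @ 9/2 + 330.882ms (3/4)
5. 2316.176ms @ 21/4 + 330.882ms (3/4)
6. 2647.059ms @ 6 + 330.882ms (3/4)
7. 2977.941ms @ 27/4 + 330.882ms (3/4)
8. 3308.824ms @ 15/2 + 661.765ms (3/2)
9. 3970.588ms @ 9 + 330.882ms (3/4)
10. 4301.471ms @ 39/4 + 330.882ms (3/4)
11. 4632.353ms @ 21/2 + 661.765ms (3/2)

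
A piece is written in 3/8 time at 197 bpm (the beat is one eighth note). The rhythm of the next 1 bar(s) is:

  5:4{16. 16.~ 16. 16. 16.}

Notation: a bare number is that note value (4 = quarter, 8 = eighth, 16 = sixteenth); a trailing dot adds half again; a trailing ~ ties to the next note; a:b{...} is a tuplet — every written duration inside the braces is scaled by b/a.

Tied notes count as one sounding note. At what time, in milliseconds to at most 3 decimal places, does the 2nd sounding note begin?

1. 0.0ms @ 0 + 182.741ms (3/5)
2. 182.741ms @ 3/5 + 365.482ms (6/5)
3. 548.223ms @ 9/5 + 182.741ms (3/5)
4. 730.964ms @ 12/5 + 182.741ms (3/5)

note 2 onset = 3/5b = 182.741ms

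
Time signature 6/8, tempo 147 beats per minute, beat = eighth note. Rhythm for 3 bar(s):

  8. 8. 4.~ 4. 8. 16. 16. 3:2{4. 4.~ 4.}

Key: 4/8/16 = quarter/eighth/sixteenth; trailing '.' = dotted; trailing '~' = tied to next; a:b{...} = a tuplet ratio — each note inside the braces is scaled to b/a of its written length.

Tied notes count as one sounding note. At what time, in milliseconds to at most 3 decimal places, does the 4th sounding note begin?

1. 0.0ms @ 0 + 612.245ms (3/2)
2. 612.245ms @ 3/2 + 612.245ms (3/2)
3. 1224.49ms @ 3 + 2448.98ms (6)
4. 3673.469ms @ 9 + 612.245ms (3/2)
5. 4285.714ms @ 21/2 + 306.122ms (3/4)
6. 4591.837ms @ 45/4 + 306.122ms (3/4)
7. 4897.959ms @ 12 + 816.327ms (2)
8. 5714.286ms @ 14 + 1632.653ms (4)

note 4 onset = 9b = 3673.469ms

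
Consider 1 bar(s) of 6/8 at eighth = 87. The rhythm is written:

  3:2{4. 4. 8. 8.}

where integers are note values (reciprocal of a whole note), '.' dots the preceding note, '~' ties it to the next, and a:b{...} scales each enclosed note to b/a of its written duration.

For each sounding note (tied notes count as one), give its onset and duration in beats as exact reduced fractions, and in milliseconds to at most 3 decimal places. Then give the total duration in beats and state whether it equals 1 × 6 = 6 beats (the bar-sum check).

1) 0.0ms=0b +1379.31ms=2b
2) 1379.31ms=2b +1379.31ms=2b
3) 2758.621ms=4b +689.655ms=1b
4) 3448.276ms=5b +689.655ms=1b
Σ=6b of 6 (87bpm 6/8) — PASS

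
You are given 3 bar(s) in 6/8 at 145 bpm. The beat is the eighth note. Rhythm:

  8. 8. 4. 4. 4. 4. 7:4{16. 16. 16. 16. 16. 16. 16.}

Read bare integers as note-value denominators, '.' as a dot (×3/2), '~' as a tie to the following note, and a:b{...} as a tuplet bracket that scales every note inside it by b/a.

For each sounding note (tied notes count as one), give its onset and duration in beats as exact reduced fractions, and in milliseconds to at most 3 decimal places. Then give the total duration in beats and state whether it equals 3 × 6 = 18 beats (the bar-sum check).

1) 0.0ms=0b +620.69ms=3/2b
2) 620.69ms=3/2b +620.69ms=3/2b
3) 1241.379ms=3b +1241.379ms=3b
4) 2482.759ms=6b +1241.379ms=3b
5) 3724.138ms=9b +1241.379ms=3b
6) 4965.517ms=12b +1241.379ms=3b
7) 6206.897ms=15b +177.34ms=3/7b
8) 6384.236ms=108/7b +177.34ms=3/7b
9) 6561.576ms=111/7b +177.34ms=3/7b
10) 6738.916ms=114/7b +177.34ms=3/7b
11) 6916.256ms=117/7b +177.34ms=3/7b
12) 7093.596ms=120/7b +177.34ms=3/7b
13) 7270.936ms=123/7b +177.34ms=3/7b
Σ=18b of 18 (145bpm 6/8) — PASS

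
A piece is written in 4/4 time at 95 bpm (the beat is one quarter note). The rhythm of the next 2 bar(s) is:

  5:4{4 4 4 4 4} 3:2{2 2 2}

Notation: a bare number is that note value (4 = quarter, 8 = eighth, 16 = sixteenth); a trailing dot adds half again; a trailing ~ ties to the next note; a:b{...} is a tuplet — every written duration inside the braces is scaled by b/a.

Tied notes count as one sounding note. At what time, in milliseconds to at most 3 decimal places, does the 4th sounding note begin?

1. 0.0ms @ 0 + 505.263ms (4/5)
2. 505.263ms @ 4/5 + 505.263ms (4/5)
3. 1010.526ms @ 8/5 + 505.263ms (4/5)
4. 1515.789ms @ 12/5 + 505.263ms (4/5)
5. 2021.053ms @ 16/5 + 505.263ms (4/5)
6. 2526.316ms @ 4 + 842.105ms (4/3)
7. 3368.421ms @ 16/3 + 842.105ms (4/3)
8. 4210.526ms @ 20/3 + 842.105ms (4/3)

note 4 onset = 12/5b = 1515.789ms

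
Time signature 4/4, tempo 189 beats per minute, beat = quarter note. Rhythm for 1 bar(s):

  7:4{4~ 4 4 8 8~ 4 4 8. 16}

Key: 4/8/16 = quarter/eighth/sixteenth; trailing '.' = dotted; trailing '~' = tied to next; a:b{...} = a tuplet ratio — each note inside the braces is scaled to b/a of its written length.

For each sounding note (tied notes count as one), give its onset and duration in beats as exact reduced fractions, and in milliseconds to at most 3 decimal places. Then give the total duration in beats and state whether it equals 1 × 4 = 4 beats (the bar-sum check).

1) 0.0ms=0b +362.812ms=8/7b
2) 362.812ms=8/7b +181.406ms=4/7b
3) 544.218ms=12/7b +90.703ms=2/7b
4) 634.921ms=2b +272.109ms=6/7b
5) 907.029ms=20/7b +181.406ms=4/7b
6) 1088.435ms=24/7b +136.054ms=3/7b
7) 1224.49ms=27/7b +45.351ms=1/7b
Σ=4b of 4 (189bpm 4/4) — PASS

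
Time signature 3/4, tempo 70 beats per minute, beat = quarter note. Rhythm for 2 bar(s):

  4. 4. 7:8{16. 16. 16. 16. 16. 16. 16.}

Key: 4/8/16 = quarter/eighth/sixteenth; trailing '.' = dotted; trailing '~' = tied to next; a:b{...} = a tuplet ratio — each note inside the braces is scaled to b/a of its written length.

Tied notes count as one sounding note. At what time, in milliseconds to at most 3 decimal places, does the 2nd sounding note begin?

1. 0.0ms @ 0 + 1285.714ms (3/2)
2. 1285.714ms @ 3/2 + 1285.714ms (3/2)
3. 2571.429ms @ 3 + 367.347ms (3/7)
4. 2938.776ms @ 24/7 + 367.347ms (3/7)
5. 3306.122ms @ 27/7 + 367.347ms (3/7)
6. 3673.469ms @ 30/7 + 367.347ms (3/7)
7. 4040.816ms @ 33/7 + 367.347ms (3/7)
8. 4408.163ms @ 36/7 + 367.347ms (3/7)
9. 4775.51ms @ 39/7 + 367.347ms (3/7)

note 2 onset = 3/2b = 1285.714ms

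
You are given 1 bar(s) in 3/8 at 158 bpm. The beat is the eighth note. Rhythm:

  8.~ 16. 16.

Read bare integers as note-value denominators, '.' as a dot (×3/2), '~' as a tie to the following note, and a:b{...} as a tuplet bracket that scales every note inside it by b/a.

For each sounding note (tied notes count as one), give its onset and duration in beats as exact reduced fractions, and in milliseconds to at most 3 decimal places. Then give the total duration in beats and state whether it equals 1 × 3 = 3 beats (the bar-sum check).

1) 0.0ms=0b +854.43ms=9/4b
2) 854.43ms=9/4b +284.81ms=3/4b
Σ=3b of 3 (158bpm 3/8) — PASS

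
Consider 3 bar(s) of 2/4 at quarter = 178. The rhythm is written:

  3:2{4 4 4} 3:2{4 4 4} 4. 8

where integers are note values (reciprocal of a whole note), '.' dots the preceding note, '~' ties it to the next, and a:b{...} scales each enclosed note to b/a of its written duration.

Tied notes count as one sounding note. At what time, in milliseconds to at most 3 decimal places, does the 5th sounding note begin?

note 5 onset = 8/3b = 898.876ms

1. 0.0ms @ 0 + 224.719ms (2/3)
2. 224.719ms @ 2/3 + 224.719ms (2/3)
3. 449.438ms @ 4/3 + 224.719ms (2/3)
4. 674.157ms @ 2 + 224.719ms (2/3)
5. 898.876ms @ 8/3 + 224.719ms (2/3)
6. 1123.596ms @ 10/3 + 224.719ms (2/3)
7. 1348.315ms @ 4 + 505.618ms (3/2)
8. 1853.933ms @ 11/2 + 168.539ms (1/2)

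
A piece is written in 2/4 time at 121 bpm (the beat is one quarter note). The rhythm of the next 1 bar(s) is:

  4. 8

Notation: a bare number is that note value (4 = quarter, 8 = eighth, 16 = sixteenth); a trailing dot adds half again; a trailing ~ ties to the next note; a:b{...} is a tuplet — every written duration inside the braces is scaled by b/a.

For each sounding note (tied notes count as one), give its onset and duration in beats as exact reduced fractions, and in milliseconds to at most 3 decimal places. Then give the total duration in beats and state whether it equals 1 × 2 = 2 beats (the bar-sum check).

1) 0.0ms=0b +743.802ms=3/2b
2) 743.802ms=3/2b +247.934ms=1/2b
Σ=2b of 2 (121bpm 2/4) — PASS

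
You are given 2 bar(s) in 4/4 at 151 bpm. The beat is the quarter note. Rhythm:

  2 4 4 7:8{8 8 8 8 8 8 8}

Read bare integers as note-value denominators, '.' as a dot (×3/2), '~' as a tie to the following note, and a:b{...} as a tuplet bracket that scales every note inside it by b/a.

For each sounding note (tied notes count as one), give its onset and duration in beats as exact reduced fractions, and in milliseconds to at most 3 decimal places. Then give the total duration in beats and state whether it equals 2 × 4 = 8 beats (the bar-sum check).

1) 0.0ms=0b +794.702ms=2b
2) 794.702ms=2b +397.351ms=1b
3) 1192.053ms=3b +397.351ms=1b
4) 1589.404ms=4b +227.058ms=4/7b
5) 1816.462ms=32/7b +227.058ms=4/7b
6) 2043.519ms=36/7b +227.058ms=4/7b
7) 2270.577ms=40/7b +227.058ms=4/7b
8) 2497.635ms=44/7b +227.058ms=4/7b
9) 2724.693ms=48/7b +227.058ms=4/7b
10) 2951.75ms=52/7b +227.058ms=4/7b
Σ=8b of 8 (151bpm 4/4) — PASS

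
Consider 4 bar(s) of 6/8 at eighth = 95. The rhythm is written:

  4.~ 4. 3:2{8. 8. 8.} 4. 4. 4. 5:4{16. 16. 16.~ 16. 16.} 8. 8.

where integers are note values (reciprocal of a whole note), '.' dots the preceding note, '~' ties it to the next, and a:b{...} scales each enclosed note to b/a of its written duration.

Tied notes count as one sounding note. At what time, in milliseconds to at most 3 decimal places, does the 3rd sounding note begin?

note 3 onset = 7b = 4421.053ms

1. 0.0ms @ 0 + 3789.474ms (6)
2. 3789.474ms @ 6 + 631.579ms (1)
3. 4421.053ms @ 7 + 631.579ms (1)
4. 5052.632ms @ 8 + 631.579ms (1)
5. 5684.211ms @ 9 + 1894.737ms (3)
6. 7578.947ms @ 12 + 1894.737ms (3)
7. 9473.684ms @ 15 + 1894.737ms (3)
8. 11368.421ms @ 18 + 378.947ms (3/5)
9. 11747.368ms @ 93/5 + 378.947ms (3/5)
10. 12126.316ms @ 96/5 + 757.895ms (6/5)
11. 12884.211ms @ 102/5 + 378.947ms (3/5)
12. 13263.158ms @ 21 + 947.368ms (3/2)
13. 14210.526ms @ 45/2 + 947.368ms (3/2)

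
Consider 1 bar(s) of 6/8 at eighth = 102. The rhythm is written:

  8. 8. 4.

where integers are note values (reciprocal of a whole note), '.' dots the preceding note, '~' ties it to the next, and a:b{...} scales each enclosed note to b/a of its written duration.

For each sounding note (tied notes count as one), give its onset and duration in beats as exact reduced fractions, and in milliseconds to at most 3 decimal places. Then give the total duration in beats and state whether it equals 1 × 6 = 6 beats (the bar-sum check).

1) 0.0ms=0b +882.353ms=3/2b
2) 882.353ms=3/2b +882.353ms=3/2b
3) 1764.706ms=3b +1764.706ms=3b
Σ=6b of 6 (102bpm 6/8) — PASS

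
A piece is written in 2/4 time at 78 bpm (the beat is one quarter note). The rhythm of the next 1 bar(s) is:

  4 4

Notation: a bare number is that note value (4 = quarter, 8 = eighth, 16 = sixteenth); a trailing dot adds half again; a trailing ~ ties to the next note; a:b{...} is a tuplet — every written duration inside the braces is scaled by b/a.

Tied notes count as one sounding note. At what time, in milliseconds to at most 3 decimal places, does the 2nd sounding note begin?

note 2 onset = 1b = 769.231ms

1. 0.0ms @ 0 + 769.231ms (1)
2. 769.231ms @ 1 + 769.231ms (1)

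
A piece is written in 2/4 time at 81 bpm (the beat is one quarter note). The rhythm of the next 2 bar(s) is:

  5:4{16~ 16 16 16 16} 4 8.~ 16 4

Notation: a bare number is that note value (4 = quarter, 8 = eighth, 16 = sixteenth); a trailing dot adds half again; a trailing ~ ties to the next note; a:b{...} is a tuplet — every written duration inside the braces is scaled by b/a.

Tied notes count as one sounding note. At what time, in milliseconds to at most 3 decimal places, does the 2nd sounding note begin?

1. 0.0ms @ 0 + 296.296ms (2/5)
2. 296.296ms @ 2/5 + 148.148ms (1/5)
3. 444.444ms @ 3/5 + 148.148ms (1/5)
4. 592.593ms @ 4/5 + 148.148ms (1/5)
5. 740.741ms @ 1 + 740.741ms (1)
6. 1481.481ms @ 2 + 740.741ms (1)
7. 2222.222ms @ 3 + 740.741ms (1)

note 2 onset = 2/5b = 296.296ms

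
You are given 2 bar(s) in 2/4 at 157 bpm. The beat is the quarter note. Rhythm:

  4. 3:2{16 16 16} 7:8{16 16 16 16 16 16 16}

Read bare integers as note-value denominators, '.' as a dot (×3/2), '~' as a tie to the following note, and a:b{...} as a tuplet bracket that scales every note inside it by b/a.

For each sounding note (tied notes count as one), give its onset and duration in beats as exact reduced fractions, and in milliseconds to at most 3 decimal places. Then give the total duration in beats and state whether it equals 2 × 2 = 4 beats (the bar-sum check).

1) 0.0ms=0b +573.248ms=3/2b
2) 573.248ms=3/2b +63.694ms=1/6b
3) 636.943ms=5/3b +63.694ms=1/6b
4) 700.637ms=11/6b +63.694ms=1/6b
5) 764.331ms=2b +109.19ms=2/7b
6) 873.521ms=16/7b +109.19ms=2/7b
7) 982.712ms=18/7b +109.19ms=2/7b
8) 1091.902ms=20/7b +109.19ms=2/7b
9) 1201.092ms=22/7b +109.19ms=2/7b
10) 1310.282ms=24/7b +109.19ms=2/7b
11) 1419.472ms=26/7b +109.19ms=2/7b
Σ=4b of 4 (157bpm 2/4) — PASS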